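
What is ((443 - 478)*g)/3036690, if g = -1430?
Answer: 5005/303669 ≈ 0.016482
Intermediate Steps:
((443 - 478)*g)/3036690 = ((443 - 478)*(-1430))/3036690 = -35*(-1430)*(1/3036690) = 50050*(1/3036690) = 5005/303669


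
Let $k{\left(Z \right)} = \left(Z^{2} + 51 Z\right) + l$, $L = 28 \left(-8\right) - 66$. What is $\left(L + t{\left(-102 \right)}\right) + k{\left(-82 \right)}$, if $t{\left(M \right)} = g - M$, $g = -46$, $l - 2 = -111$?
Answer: $2199$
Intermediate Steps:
$l = -109$ ($l = 2 - 111 = -109$)
$t{\left(M \right)} = -46 - M$
$L = -290$ ($L = -224 - 66 = -290$)
$k{\left(Z \right)} = -109 + Z^{2} + 51 Z$ ($k{\left(Z \right)} = \left(Z^{2} + 51 Z\right) - 109 = -109 + Z^{2} + 51 Z$)
$\left(L + t{\left(-102 \right)}\right) + k{\left(-82 \right)} = \left(-290 - -56\right) + \left(-109 + \left(-82\right)^{2} + 51 \left(-82\right)\right) = \left(-290 + \left(-46 + 102\right)\right) - -2433 = \left(-290 + 56\right) + 2433 = -234 + 2433 = 2199$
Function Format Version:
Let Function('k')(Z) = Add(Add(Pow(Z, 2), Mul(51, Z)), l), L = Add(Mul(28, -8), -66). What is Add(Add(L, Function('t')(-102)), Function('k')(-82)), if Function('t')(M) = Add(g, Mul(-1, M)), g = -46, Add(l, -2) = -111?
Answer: 2199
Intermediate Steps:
l = -109 (l = Add(2, -111) = -109)
Function('t')(M) = Add(-46, Mul(-1, M))
L = -290 (L = Add(-224, -66) = -290)
Function('k')(Z) = Add(-109, Pow(Z, 2), Mul(51, Z)) (Function('k')(Z) = Add(Add(Pow(Z, 2), Mul(51, Z)), -109) = Add(-109, Pow(Z, 2), Mul(51, Z)))
Add(Add(L, Function('t')(-102)), Function('k')(-82)) = Add(Add(-290, Add(-46, Mul(-1, -102))), Add(-109, Pow(-82, 2), Mul(51, -82))) = Add(Add(-290, Add(-46, 102)), Add(-109, 6724, -4182)) = Add(Add(-290, 56), 2433) = Add(-234, 2433) = 2199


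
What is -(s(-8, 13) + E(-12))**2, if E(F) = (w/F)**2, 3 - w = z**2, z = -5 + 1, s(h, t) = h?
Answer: -966289/20736 ≈ -46.600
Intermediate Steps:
z = -4
w = -13 (w = 3 - 1*(-4)**2 = 3 - 1*16 = 3 - 16 = -13)
E(F) = 169/F**2 (E(F) = (-13/F)**2 = 169/F**2)
-(s(-8, 13) + E(-12))**2 = -(-8 + 169/(-12)**2)**2 = -(-8 + 169*(1/144))**2 = -(-8 + 169/144)**2 = -(-983/144)**2 = -1*966289/20736 = -966289/20736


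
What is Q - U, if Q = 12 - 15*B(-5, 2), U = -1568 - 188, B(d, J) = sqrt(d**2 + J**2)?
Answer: 1768 - 15*sqrt(29) ≈ 1687.2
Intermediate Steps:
B(d, J) = sqrt(J**2 + d**2)
U = -1756
Q = 12 - 15*sqrt(29) (Q = 12 - 15*sqrt(2**2 + (-5)**2) = 12 - 15*sqrt(4 + 25) = 12 - 15*sqrt(29) ≈ -68.777)
Q - U = (12 - 15*sqrt(29)) - 1*(-1756) = (12 - 15*sqrt(29)) + 1756 = 1768 - 15*sqrt(29)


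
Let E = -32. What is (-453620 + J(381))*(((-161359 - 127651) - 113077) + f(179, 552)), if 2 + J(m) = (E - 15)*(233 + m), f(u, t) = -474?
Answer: 194227631280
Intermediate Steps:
J(m) = -10953 - 47*m (J(m) = -2 + (-32 - 15)*(233 + m) = -2 - 47*(233 + m) = -2 + (-10951 - 47*m) = -10953 - 47*m)
(-453620 + J(381))*(((-161359 - 127651) - 113077) + f(179, 552)) = (-453620 + (-10953 - 47*381))*(((-161359 - 127651) - 113077) - 474) = (-453620 + (-10953 - 17907))*((-289010 - 113077) - 474) = (-453620 - 28860)*(-402087 - 474) = -482480*(-402561) = 194227631280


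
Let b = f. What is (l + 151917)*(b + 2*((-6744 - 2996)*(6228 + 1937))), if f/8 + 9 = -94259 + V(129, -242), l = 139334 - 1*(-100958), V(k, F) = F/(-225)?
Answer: -14102610168859976/225 ≈ -6.2678e+13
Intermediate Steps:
V(k, F) = -F/225 (V(k, F) = F*(-1/225) = -F/225)
l = 240292 (l = 139334 + 100958 = 240292)
f = -169680464/225 (f = -72 + 8*(-94259 - 1/225*(-242)) = -72 + 8*(-94259 + 242/225) = -72 + 8*(-21208033/225) = -72 - 169664264/225 = -169680464/225 ≈ -7.5414e+5)
b = -169680464/225 ≈ -7.5414e+5
(l + 151917)*(b + 2*((-6744 - 2996)*(6228 + 1937))) = (240292 + 151917)*(-169680464/225 + 2*((-6744 - 2996)*(6228 + 1937))) = 392209*(-169680464/225 + 2*(-9740*8165)) = 392209*(-169680464/225 + 2*(-79527100)) = 392209*(-169680464/225 - 159054200) = 392209*(-35956875464/225) = -14102610168859976/225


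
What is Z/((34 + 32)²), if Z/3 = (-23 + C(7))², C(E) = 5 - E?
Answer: 625/1452 ≈ 0.43044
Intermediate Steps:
Z = 1875 (Z = 3*(-23 + (5 - 1*7))² = 3*(-23 + (5 - 7))² = 3*(-23 - 2)² = 3*(-25)² = 3*625 = 1875)
Z/((34 + 32)²) = 1875/((34 + 32)²) = 1875/(66²) = 1875/4356 = 1875*(1/4356) = 625/1452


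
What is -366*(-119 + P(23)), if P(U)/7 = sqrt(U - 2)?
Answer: 43554 - 2562*sqrt(21) ≈ 31813.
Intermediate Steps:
P(U) = 7*sqrt(-2 + U) (P(U) = 7*sqrt(U - 2) = 7*sqrt(-2 + U))
-366*(-119 + P(23)) = -366*(-119 + 7*sqrt(-2 + 23)) = -366*(-119 + 7*sqrt(21)) = 43554 - 2562*sqrt(21)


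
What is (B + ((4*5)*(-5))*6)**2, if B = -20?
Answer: 384400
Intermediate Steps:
(B + ((4*5)*(-5))*6)**2 = (-20 + ((4*5)*(-5))*6)**2 = (-20 + (20*(-5))*6)**2 = (-20 - 100*6)**2 = (-20 - 600)**2 = (-620)**2 = 384400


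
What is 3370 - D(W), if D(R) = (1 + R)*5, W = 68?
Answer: 3025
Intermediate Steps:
D(R) = 5 + 5*R
3370 - D(W) = 3370 - (5 + 5*68) = 3370 - (5 + 340) = 3370 - 1*345 = 3370 - 345 = 3025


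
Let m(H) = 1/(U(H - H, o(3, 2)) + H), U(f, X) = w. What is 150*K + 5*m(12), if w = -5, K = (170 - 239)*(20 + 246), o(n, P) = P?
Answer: -19271695/7 ≈ -2.7531e+6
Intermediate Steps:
K = -18354 (K = -69*266 = -18354)
U(f, X) = -5
m(H) = 1/(-5 + H)
150*K + 5*m(12) = 150*(-18354) + 5/(-5 + 12) = -2753100 + 5/7 = -19271695/7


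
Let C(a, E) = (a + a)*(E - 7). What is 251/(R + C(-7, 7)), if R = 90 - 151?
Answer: -251/61 ≈ -4.1148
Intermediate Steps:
C(a, E) = 2*a*(-7 + E) (C(a, E) = (2*a)*(-7 + E) = 2*a*(-7 + E))
R = -61
251/(R + C(-7, 7)) = 251/(-61 + 2*(-7)*(-7 + 7)) = 251/(-61 + 2*(-7)*0) = 251/(-61 + 0) = 251/(-61) = -1/61*251 = -251/61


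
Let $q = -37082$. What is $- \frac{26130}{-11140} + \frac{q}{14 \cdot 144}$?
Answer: $- \frac{9010385}{561456} \approx -16.048$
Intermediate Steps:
$- \frac{26130}{-11140} + \frac{q}{14 \cdot 144} = - \frac{26130}{-11140} - \frac{37082}{14 \cdot 144} = \left(-26130\right) \left(- \frac{1}{11140}\right) - \frac{37082}{2016} = \frac{2613}{1114} - \frac{18541}{1008} = - \frac{9010385}{561456}$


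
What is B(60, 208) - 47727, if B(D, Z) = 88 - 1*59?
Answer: -47698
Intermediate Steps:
B(D, Z) = 29 (B(D, Z) = 88 - 59 = 29)
B(60, 208) - 47727 = 29 - 47727 = -47698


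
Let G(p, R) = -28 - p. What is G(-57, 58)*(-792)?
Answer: -22968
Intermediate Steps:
G(-57, 58)*(-792) = (-28 - 1*(-57))*(-792) = (-28 + 57)*(-792) = 29*(-792) = -22968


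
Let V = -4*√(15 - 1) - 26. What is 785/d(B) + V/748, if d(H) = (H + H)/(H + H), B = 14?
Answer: 293577/374 - √14/187 ≈ 784.95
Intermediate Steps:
V = -26 - 4*√14 (V = -4*√14 - 26 = -26 - 4*√14 ≈ -40.967)
d(H) = 1 (d(H) = (2*H)/((2*H)) = (2*H)*(1/(2*H)) = 1)
785/d(B) + V/748 = 785/1 + (-26 - 4*√14)/748 = 785*1 + (-26 - 4*√14)*(1/748) = 785 + (-13/374 - √14/187) = 293577/374 - √14/187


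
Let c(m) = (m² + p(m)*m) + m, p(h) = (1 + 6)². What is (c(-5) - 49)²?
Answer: 75076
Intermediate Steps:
p(h) = 49 (p(h) = 7² = 49)
c(m) = m² + 50*m (c(m) = (m² + 49*m) + m = m² + 50*m)
(c(-5) - 49)² = (-5*(50 - 5) - 49)² = (-5*45 - 49)² = (-225 - 49)² = (-274)² = 75076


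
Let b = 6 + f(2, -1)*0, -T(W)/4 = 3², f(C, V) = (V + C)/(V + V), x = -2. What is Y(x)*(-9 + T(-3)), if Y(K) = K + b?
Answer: -180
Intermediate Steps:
f(C, V) = (C + V)/(2*V) (f(C, V) = (C + V)/((2*V)) = (C + V)*(1/(2*V)) = (C + V)/(2*V))
T(W) = -36 (T(W) = -4*3² = -4*9 = -36)
b = 6 (b = 6 + ((½)*(2 - 1)/(-1))*0 = 6 + ((½)*(-1)*1)*0 = 6 - ½*0 = 6 + 0 = 6)
Y(K) = 6 + K (Y(K) = K + 6 = 6 + K)
Y(x)*(-9 + T(-3)) = (6 - 2)*(-9 - 36) = 4*(-45) = -180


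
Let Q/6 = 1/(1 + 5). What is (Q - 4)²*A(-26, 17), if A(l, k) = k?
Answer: 153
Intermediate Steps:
Q = 1 (Q = 6/(1 + 5) = 6/6 = 6*(⅙) = 1)
(Q - 4)²*A(-26, 17) = (1 - 4)²*17 = (-3)²*17 = 9*17 = 153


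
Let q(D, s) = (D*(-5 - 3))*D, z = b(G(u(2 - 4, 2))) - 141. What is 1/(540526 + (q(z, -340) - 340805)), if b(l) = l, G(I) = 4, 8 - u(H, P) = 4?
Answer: 1/49569 ≈ 2.0174e-5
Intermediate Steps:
u(H, P) = 4 (u(H, P) = 8 - 1*4 = 8 - 4 = 4)
z = -137 (z = 4 - 141 = -137)
q(D, s) = -8*D² (q(D, s) = (D*(-8))*D = (-8*D)*D = -8*D²)
1/(540526 + (q(z, -340) - 340805)) = 1/(540526 + (-8*(-137)² - 340805)) = 1/(540526 + (-8*18769 - 340805)) = 1/(540526 + (-150152 - 340805)) = 1/(540526 - 490957) = 1/49569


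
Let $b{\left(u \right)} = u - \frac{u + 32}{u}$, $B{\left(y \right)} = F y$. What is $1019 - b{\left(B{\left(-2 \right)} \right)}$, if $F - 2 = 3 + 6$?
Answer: $\frac{11446}{11} \approx 1040.5$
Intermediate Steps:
$F = 11$ ($F = 2 + \left(3 + 6\right) = 2 + 9 = 11$)
$B{\left(y \right)} = 11 y$
$b{\left(u \right)} = u - \frac{32 + u}{u}$
$1019 - b{\left(B{\left(-2 \right)} \right)} = 1019 - \left(-1 + 11 \left(-2\right) - \frac{32}{11 \left(-2\right)}\right) = 1019 - \left(-1 - 22 - \frac{32}{-22}\right) = 1019 - \left(-1 - 22 - - \frac{16}{11}\right) = 1019 - \left(-1 - 22 + \frac{16}{11}\right) = 1019 - - \frac{237}{11} = 1019 + \frac{237}{11} = \frac{11446}{11}$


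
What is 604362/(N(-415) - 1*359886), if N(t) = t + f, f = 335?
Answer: -302181/179983 ≈ -1.6789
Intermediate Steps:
N(t) = 335 + t (N(t) = t + 335 = 335 + t)
604362/(N(-415) - 1*359886) = 604362/((335 - 415) - 1*359886) = 604362/(-80 - 359886) = 604362/(-359966) = 604362*(-1/359966) = -302181/179983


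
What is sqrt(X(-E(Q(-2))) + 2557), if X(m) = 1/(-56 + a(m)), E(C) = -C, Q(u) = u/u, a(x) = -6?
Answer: sqrt(9829046)/62 ≈ 50.567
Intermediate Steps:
Q(u) = 1
X(m) = -1/62 (X(m) = 1/(-56 - 6) = 1/(-62) = -1/62)
sqrt(X(-E(Q(-2))) + 2557) = sqrt(-1/62 + 2557) = sqrt(158533/62) = sqrt(9829046)/62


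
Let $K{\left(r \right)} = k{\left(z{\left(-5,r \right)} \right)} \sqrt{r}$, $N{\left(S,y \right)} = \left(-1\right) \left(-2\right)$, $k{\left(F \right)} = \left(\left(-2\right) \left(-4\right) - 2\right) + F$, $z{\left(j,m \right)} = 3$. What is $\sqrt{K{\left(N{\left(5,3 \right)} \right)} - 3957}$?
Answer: $\sqrt{-3957 + 9 \sqrt{2}} \approx 62.803 i$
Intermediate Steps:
$k{\left(F \right)} = 6 + F$ ($k{\left(F \right)} = \left(8 - 2\right) + F = 6 + F$)
$N{\left(S,y \right)} = 2$
$K{\left(r \right)} = 9 \sqrt{r}$ ($K{\left(r \right)} = \left(6 + 3\right) \sqrt{r} = 9 \sqrt{r}$)
$\sqrt{K{\left(N{\left(5,3 \right)} \right)} - 3957} = \sqrt{9 \sqrt{2} - 3957} = \sqrt{-3957 + 9 \sqrt{2}}$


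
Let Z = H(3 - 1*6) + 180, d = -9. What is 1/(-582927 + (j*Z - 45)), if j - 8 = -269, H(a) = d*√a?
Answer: -209984/132285358569 - 261*I*√3/44095119523 ≈ -1.5874e-6 - 1.0252e-8*I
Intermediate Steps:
H(a) = -9*√a
j = -261 (j = 8 - 269 = -261)
Z = 180 - 9*I*√3 (Z = -9*√(3 - 1*6) + 180 = -9*√(3 - 6) + 180 = -9*I*√3 + 180 = 180 - 9*I*√3 ≈ 180.0 - 15.588*I)
1/(-582927 + (j*Z - 45)) = 1/(-582927 + (-261*(180 - 9*I*√3) - 45)) = 1/(-582927 + ((-46980 + 2349*I*√3) - 45)) = 1/(-582927 + (-47025 + 2349*I*√3)) = 1/(-629952 + 2349*I*√3)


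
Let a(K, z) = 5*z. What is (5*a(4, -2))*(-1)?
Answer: 50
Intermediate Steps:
(5*a(4, -2))*(-1) = (5*(5*(-2)))*(-1) = (5*(-10))*(-1) = -50*(-1) = 50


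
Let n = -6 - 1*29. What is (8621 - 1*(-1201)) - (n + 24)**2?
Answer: 9701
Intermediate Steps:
n = -35 (n = -6 - 29 = -35)
(8621 - 1*(-1201)) - (n + 24)**2 = (8621 - 1*(-1201)) - (-35 + 24)**2 = (8621 + 1201) - 1*(-11)**2 = 9822 - 1*121 = 9822 - 121 = 9701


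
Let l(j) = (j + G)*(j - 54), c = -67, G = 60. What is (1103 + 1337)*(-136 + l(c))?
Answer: 1734840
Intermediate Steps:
l(j) = (-54 + j)*(60 + j) (l(j) = (j + 60)*(j - 54) = (60 + j)*(-54 + j) = (-54 + j)*(60 + j))
(1103 + 1337)*(-136 + l(c)) = (1103 + 1337)*(-136 + (-3240 + (-67)² + 6*(-67))) = 2440*(-136 + (-3240 + 4489 - 402)) = 2440*(-136 + 847) = 2440*711 = 1734840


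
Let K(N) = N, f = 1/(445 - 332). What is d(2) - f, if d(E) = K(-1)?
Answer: -114/113 ≈ -1.0089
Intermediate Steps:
f = 1/113 ≈ 0.0088496
d(E) = -1
d(2) - f = -1 - 1*1/113 = -1 - 1/113 = -114/113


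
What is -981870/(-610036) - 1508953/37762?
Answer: -110429784671/2879522429 ≈ -38.350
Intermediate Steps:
-981870/(-610036) - 1508953/37762 = -981870*(-1/610036) - 1508953*1/37762 = 490935/305018 - 1508953/37762 = -110429784671/2879522429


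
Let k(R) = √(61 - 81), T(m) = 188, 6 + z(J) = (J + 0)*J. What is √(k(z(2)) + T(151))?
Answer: √(188 + 2*I*√5) ≈ 13.712 + 0.1631*I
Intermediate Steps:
z(J) = -6 + J² (z(J) = -6 + (J + 0)*J = -6 + J*J = -6 + J²)
k(R) = 2*I*√5 (k(R) = √(-20) = 2*I*√5)
√(k(z(2)) + T(151)) = √(2*I*√5 + 188) = √(188 + 2*I*√5)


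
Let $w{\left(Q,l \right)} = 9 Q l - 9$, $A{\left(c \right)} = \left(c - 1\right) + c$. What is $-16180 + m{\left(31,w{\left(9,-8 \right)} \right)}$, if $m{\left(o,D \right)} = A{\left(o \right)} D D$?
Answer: $26314409$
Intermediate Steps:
$A{\left(c \right)} = -1 + 2 c$ ($A{\left(c \right)} = \left(-1 + c\right) + c = -1 + 2 c$)
$w{\left(Q,l \right)} = -9 + 9 Q l$ ($w{\left(Q,l \right)} = 9 Q l - 9 = -9 + 9 Q l$)
$m{\left(o,D \right)} = D^{2} \left(-1 + 2 o\right)$ ($m{\left(o,D \right)} = \left(-1 + 2 o\right) D D = \left(-1 + 2 o\right) D^{2} = D^{2} \left(-1 + 2 o\right)$)
$-16180 + m{\left(31,w{\left(9,-8 \right)} \right)} = -16180 + \left(-9 + 9 \cdot 9 \left(-8\right)\right)^{2} \left(-1 + 2 \cdot 31\right) = -16180 + \left(-9 - 648\right)^{2} \left(-1 + 62\right) = -16180 + \left(-657\right)^{2} \cdot 61 = -16180 + 431649 \cdot 61 = -16180 + 26330589 = 26314409$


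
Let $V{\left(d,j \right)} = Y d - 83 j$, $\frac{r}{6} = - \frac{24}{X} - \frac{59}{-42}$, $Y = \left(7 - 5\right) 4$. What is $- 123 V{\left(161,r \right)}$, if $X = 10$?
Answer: $- \frac{7678521}{35} \approx -2.1939 \cdot 10^{5}$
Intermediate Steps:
$Y = 8$ ($Y = 2 \cdot 4 = 8$)
$r = - \frac{209}{35}$ ($r = 6 \left(- \frac{24}{10} - \frac{59}{-42}\right) = 6 \left(\left(-24\right) \frac{1}{10} - - \frac{59}{42}\right) = 6 \left(- \frac{12}{5} + \frac{59}{42}\right) = 6 \left(- \frac{209}{210}\right) = - \frac{209}{35} \approx -5.9714$)
$V{\left(d,j \right)} = - 83 j + 8 d$ ($V{\left(d,j \right)} = 8 d - 83 j = - 83 j + 8 d$)
$- 123 V{\left(161,r \right)} = - 123 \left(\left(-83\right) \left(- \frac{209}{35}\right) + 8 \cdot 161\right) = - 123 \left(\frac{17347}{35} + 1288\right) = \left(-123\right) \frac{62427}{35} = - \frac{7678521}{35}$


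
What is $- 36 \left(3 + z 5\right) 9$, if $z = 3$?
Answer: $-5832$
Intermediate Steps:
$- 36 \left(3 + z 5\right) 9 = - 36 \left(3 + 3 \cdot 5\right) 9 = - 36 \left(3 + 15\right) 9 = \left(-36\right) 18 \cdot 9 = \left(-648\right) 9 = -5832$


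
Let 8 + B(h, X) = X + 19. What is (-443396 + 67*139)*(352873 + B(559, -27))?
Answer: -153169225131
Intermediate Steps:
B(h, X) = 11 + X (B(h, X) = -8 + (X + 19) = -8 + (19 + X) = 11 + X)
(-443396 + 67*139)*(352873 + B(559, -27)) = (-443396 + 67*139)*(352873 + (11 - 27)) = (-443396 + 9313)*(352873 - 16) = -434083*352857 = -153169225131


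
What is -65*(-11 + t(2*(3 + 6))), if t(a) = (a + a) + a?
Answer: -2795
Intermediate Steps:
t(a) = 3*a (t(a) = 2*a + a = 3*a)
-65*(-11 + t(2*(3 + 6))) = -65*(-11 + 3*(2*(3 + 6))) = -65*(-11 + 3*(2*9)) = -65*(-11 + 3*18) = -65*(-11 + 54) = -65*43 = -2795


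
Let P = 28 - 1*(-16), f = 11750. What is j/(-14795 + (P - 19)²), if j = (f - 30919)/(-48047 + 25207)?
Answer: -19169/323642800 ≈ -5.9229e-5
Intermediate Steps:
P = 44 (P = 28 + 16 = 44)
j = 19169/22840 (j = (11750 - 30919)/(-48047 + 25207) = -19169/(-22840) = -19169*(-1/22840) = 19169/22840 ≈ 0.83927)
j/(-14795 + (P - 19)²) = 19169/(22840*(-14795 + (44 - 19)²)) = 19169/(22840*(-14795 + 25²)) = 19169/(22840*(-14795 + 625)) = (19169/22840)/(-14170) = (19169/22840)*(-1/14170) = -19169/323642800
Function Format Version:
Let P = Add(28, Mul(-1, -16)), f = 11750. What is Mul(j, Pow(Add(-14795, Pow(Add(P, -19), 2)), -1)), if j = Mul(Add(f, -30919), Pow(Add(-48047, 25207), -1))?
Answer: Rational(-19169, 323642800) ≈ -5.9229e-5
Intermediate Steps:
P = 44 (P = Add(28, 16) = 44)
j = Rational(19169, 22840) (j = Mul(Add(11750, -30919), Pow(Add(-48047, 25207), -1)) = Mul(-19169, Pow(-22840, -1)) = Mul(-19169, Rational(-1, 22840)) = Rational(19169, 22840) ≈ 0.83927)
Mul(j, Pow(Add(-14795, Pow(Add(P, -19), 2)), -1)) = Mul(Rational(19169, 22840), Pow(Add(-14795, Pow(Add(44, -19), 2)), -1)) = Mul(Rational(19169, 22840), Pow(Add(-14795, Pow(25, 2)), -1)) = Mul(Rational(19169, 22840), Pow(Add(-14795, 625), -1)) = Mul(Rational(19169, 22840), Pow(-14170, -1)) = Mul(Rational(19169, 22840), Rational(-1, 14170)) = Rational(-19169, 323642800)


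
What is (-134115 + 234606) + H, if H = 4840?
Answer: 105331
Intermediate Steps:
(-134115 + 234606) + H = (-134115 + 234606) + 4840 = 100491 + 4840 = 105331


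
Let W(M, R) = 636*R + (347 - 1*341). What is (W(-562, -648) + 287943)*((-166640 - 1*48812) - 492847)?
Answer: 87955861521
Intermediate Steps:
W(M, R) = 6 + 636*R (W(M, R) = 636*R + (347 - 341) = 636*R + 6 = 6 + 636*R)
(W(-562, -648) + 287943)*((-166640 - 1*48812) - 492847) = ((6 + 636*(-648)) + 287943)*((-166640 - 1*48812) - 492847) = ((6 - 412128) + 287943)*((-166640 - 48812) - 492847) = (-412122 + 287943)*(-215452 - 492847) = -124179*(-708299) = 87955861521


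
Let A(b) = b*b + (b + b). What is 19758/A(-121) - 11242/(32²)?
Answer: -70820683/7372288 ≈ -9.6063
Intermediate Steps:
A(b) = b² + 2*b
19758/A(-121) - 11242/(32²) = 19758/((-121*(2 - 121))) - 11242/(32²) = 19758/((-121*(-119))) - 11242/1024 = 19758/14399 - 11242*1/1024 = 19758*(1/14399) - 5621/512 = 19758/14399 - 5621/512 = -70820683/7372288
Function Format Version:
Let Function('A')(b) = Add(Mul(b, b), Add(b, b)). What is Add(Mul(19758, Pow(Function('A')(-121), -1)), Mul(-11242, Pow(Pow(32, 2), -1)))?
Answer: Rational(-70820683, 7372288) ≈ -9.6063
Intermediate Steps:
Function('A')(b) = Add(Pow(b, 2), Mul(2, b))
Add(Mul(19758, Pow(Function('A')(-121), -1)), Mul(-11242, Pow(Pow(32, 2), -1))) = Add(Mul(19758, Pow(Mul(-121, Add(2, -121)), -1)), Mul(-11242, Pow(Pow(32, 2), -1))) = Add(Mul(19758, Pow(Mul(-121, -119), -1)), Mul(-11242, Pow(1024, -1))) = Add(Mul(19758, Pow(14399, -1)), Mul(-11242, Rational(1, 1024))) = Add(Mul(19758, Rational(1, 14399)), Rational(-5621, 512)) = Add(Rational(19758, 14399), Rational(-5621, 512)) = Rational(-70820683, 7372288)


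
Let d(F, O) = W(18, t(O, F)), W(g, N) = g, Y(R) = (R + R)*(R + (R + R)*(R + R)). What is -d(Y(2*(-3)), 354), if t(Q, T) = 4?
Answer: -18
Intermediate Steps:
Y(R) = 2*R*(R + 4*R**2) (Y(R) = (2*R)*(R + (2*R)*(2*R)) = (2*R)*(R + 4*R**2) = 2*R*(R + 4*R**2))
d(F, O) = 18
-d(Y(2*(-3)), 354) = -1*18 = -18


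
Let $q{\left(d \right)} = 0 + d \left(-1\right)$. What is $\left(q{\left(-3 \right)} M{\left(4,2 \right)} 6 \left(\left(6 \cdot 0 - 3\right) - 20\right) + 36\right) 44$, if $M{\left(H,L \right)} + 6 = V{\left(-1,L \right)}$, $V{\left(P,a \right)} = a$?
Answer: $74448$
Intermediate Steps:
$M{\left(H,L \right)} = -6 + L$
$q{\left(d \right)} = - d$ ($q{\left(d \right)} = 0 - d = - d$)
$\left(q{\left(-3 \right)} M{\left(4,2 \right)} 6 \left(\left(6 \cdot 0 - 3\right) - 20\right) + 36\right) 44 = \left(\left(-1\right) \left(-3\right) \left(-6 + 2\right) 6 \left(\left(6 \cdot 0 - 3\right) - 20\right) + 36\right) 44 = \left(3 \left(-4\right) 6 \left(\left(0 - 3\right) - 20\right) + 36\right) 44 = \left(- 12 \cdot 6 \left(-3 - 20\right) + 36\right) 44 = \left(- 12 \cdot 6 \left(-23\right) + 36\right) 44 = \left(\left(-12\right) \left(-138\right) + 36\right) 44 = \left(1656 + 36\right) 44 = 1692 \cdot 44 = 74448$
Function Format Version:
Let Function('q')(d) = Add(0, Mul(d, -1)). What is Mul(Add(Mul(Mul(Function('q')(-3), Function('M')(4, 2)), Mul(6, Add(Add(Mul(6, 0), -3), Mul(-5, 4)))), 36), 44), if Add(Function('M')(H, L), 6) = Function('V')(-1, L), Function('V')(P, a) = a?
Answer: 74448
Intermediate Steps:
Function('M')(H, L) = Add(-6, L)
Function('q')(d) = Mul(-1, d) (Function('q')(d) = Add(0, Mul(-1, d)) = Mul(-1, d))
Mul(Add(Mul(Mul(Function('q')(-3), Function('M')(4, 2)), Mul(6, Add(Add(Mul(6, 0), -3), Mul(-5, 4)))), 36), 44) = Mul(Add(Mul(Mul(Mul(-1, -3), Add(-6, 2)), Mul(6, Add(Add(Mul(6, 0), -3), Mul(-5, 4)))), 36), 44) = Mul(Add(Mul(Mul(3, -4), Mul(6, Add(Add(0, -3), -20))), 36), 44) = Mul(Add(Mul(-12, Mul(6, Add(-3, -20))), 36), 44) = Mul(Add(Mul(-12, Mul(6, -23)), 36), 44) = Mul(Add(Mul(-12, -138), 36), 44) = Mul(Add(1656, 36), 44) = Mul(1692, 44) = 74448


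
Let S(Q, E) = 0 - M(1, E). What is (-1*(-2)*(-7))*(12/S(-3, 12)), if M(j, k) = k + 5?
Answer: 168/17 ≈ 9.8824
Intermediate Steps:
M(j, k) = 5 + k
S(Q, E) = -5 - E (S(Q, E) = 0 - (5 + E) = 0 + (-5 - E) = -5 - E)
(-1*(-2)*(-7))*(12/S(-3, 12)) = (-1*(-2)*(-7))*(12/(-5 - 1*12)) = (2*(-7))*(12/(-5 - 12)) = -168/(-17) = -168*(-1)/17 = -14*(-12/17) = 168/17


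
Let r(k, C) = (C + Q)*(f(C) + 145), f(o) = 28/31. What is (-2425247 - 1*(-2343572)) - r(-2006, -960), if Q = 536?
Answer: -614173/31 ≈ -19812.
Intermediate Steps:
f(o) = 28/31 (f(o) = 28*(1/31) = 28/31)
r(k, C) = 2424328/31 + 4523*C/31 (r(k, C) = (C + 536)*(28/31 + 145) = (536 + C)*(4523/31) = 2424328/31 + 4523*C/31)
(-2425247 - 1*(-2343572)) - r(-2006, -960) = (-2425247 - 1*(-2343572)) - (2424328/31 + (4523/31)*(-960)) = (-2425247 + 2343572) - (2424328/31 - 4342080/31) = -81675 - 1*(-1917752/31) = -81675 + 1917752/31 = -614173/31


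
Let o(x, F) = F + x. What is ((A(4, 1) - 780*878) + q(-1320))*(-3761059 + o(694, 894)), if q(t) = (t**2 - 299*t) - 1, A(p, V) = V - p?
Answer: -5459639127156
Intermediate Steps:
q(t) = -1 + t**2 - 299*t
((A(4, 1) - 780*878) + q(-1320))*(-3761059 + o(694, 894)) = (((1 - 1*4) - 780*878) + (-1 + (-1320)**2 - 299*(-1320)))*(-3761059 + (894 + 694)) = (((1 - 4) - 684840) + (-1 + 1742400 + 394680))*(-3761059 + 1588) = ((-3 - 684840) + 2137079)*(-3759471) = (-684843 + 2137079)*(-3759471) = 1452236*(-3759471) = -5459639127156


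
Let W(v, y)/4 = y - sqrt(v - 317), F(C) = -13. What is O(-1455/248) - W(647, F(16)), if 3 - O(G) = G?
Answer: 15095/248 + 4*sqrt(330) ≈ 133.53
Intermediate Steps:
O(G) = 3 - G
W(v, y) = -4*sqrt(-317 + v) + 4*y (W(v, y) = 4*(y - sqrt(v - 317)) = 4*(y - sqrt(-317 + v)) = -4*sqrt(-317 + v) + 4*y)
O(-1455/248) - W(647, F(16)) = (3 - (-1455)/248) - (-4*sqrt(-317 + 647) + 4*(-13)) = (3 - (-1455)/248) - (-4*sqrt(330) - 52) = (3 - 1*(-1455/248)) - (-52 - 4*sqrt(330)) = (3 + 1455/248) + (52 + 4*sqrt(330)) = 2199/248 + (52 + 4*sqrt(330)) = 15095/248 + 4*sqrt(330)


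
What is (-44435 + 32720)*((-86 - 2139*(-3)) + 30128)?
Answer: -427117185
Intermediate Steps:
(-44435 + 32720)*((-86 - 2139*(-3)) + 30128) = -11715*((-86 - 93*(-69)) + 30128) = -11715*((-86 + 6417) + 30128) = -11715*(6331 + 30128) = -11715*36459 = -427117185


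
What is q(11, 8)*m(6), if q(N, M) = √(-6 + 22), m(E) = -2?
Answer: -8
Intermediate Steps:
q(N, M) = 4 (q(N, M) = √16 = 4)
q(11, 8)*m(6) = 4*(-2) = -8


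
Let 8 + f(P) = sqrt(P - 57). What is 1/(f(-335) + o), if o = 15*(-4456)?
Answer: -8356/558581937 - 7*I*sqrt(2)/2234327748 ≈ -1.4959e-5 - 4.4306e-9*I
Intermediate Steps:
f(P) = -8 + sqrt(-57 + P) (f(P) = -8 + sqrt(P - 57) = -8 + sqrt(-57 + P))
o = -66840
1/(f(-335) + o) = 1/((-8 + sqrt(-57 - 335)) - 66840) = 1/((-8 + sqrt(-392)) - 66840) = 1/((-8 + 14*I*sqrt(2)) - 66840) = 1/(-66848 + 14*I*sqrt(2))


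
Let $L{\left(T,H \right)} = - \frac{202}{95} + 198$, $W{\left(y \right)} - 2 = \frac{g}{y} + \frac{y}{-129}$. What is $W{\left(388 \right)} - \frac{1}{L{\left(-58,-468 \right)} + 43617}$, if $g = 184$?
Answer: $- \frac{27788189483}{52081896399} \approx -0.53355$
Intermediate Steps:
$W{\left(y \right)} = 2 + \frac{184}{y} - \frac{y}{129}$ ($W{\left(y \right)} = 2 + \left(\frac{184}{y} + \frac{y}{-129}\right) = 2 + \left(\frac{184}{y} + y \left(- \frac{1}{129}\right)\right) = 2 - \left(- \frac{184}{y} + \frac{y}{129}\right) = 2 + \frac{184}{y} - \frac{y}{129}$)
$L{\left(T,H \right)} = \frac{18608}{95}$ ($L{\left(T,H \right)} = \left(-202\right) \frac{1}{95} + 198 = - \frac{202}{95} + 198 = \frac{18608}{95}$)
$W{\left(388 \right)} - \frac{1}{L{\left(-58,-468 \right)} + 43617} = \left(2 + \frac{184}{388} - \frac{388}{129}\right) - \frac{1}{\frac{18608}{95} + 43617} = \left(2 + 184 \cdot \frac{1}{388} - \frac{388}{129}\right) - \frac{1}{\frac{4162223}{95}} = \left(2 + \frac{46}{97} - \frac{388}{129}\right) - \frac{95}{4162223} = - \frac{6676}{12513} - \frac{95}{4162223} = - \frac{27788189483}{52081896399}$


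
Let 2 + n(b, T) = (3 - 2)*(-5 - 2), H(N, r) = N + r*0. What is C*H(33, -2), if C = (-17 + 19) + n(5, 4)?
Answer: -231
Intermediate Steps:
H(N, r) = N (H(N, r) = N + 0 = N)
n(b, T) = -9 (n(b, T) = -2 + (3 - 2)*(-5 - 2) = -2 + 1*(-7) = -2 - 7 = -9)
C = -7 (C = (-17 + 19) - 9 = 2 - 9 = -7)
C*H(33, -2) = -7*33 = -231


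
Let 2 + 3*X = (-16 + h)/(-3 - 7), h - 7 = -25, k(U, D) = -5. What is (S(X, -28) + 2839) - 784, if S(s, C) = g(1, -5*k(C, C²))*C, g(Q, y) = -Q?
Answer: 2083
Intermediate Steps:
h = -18 (h = 7 - 25 = -18)
X = 7/15 (X = -⅔ + ((-16 - 18)/(-3 - 7))/3 = -⅔ + (-34/(-10))/3 = -⅔ + (-34*(-⅒))/3 = -⅔ + (⅓)*(17/5) = -⅔ + 17/15 = 7/15 ≈ 0.46667)
S(s, C) = -C (S(s, C) = (-1*1)*C = -C)
(S(X, -28) + 2839) - 784 = (-1*(-28) + 2839) - 784 = (28 + 2839) - 784 = 2867 - 784 = 2083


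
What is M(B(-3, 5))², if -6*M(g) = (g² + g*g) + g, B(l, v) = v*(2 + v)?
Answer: 6175225/36 ≈ 1.7153e+5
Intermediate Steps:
M(g) = -g²/3 - g/6 (M(g) = -((g² + g*g) + g)/6 = -((g² + g²) + g)/6 = -(2*g² + g)/6 = -(g + 2*g²)/6 = -g²/3 - g/6)
M(B(-3, 5))² = (-5*(2 + 5)*(1 + 2*(5*(2 + 5)))/6)² = (-5*7*(1 + 2*(5*7))/6)² = (-⅙*35*(1 + 2*35))² = (-⅙*35*(1 + 70))² = (-⅙*35*71)² = (-2485/6)² = 6175225/36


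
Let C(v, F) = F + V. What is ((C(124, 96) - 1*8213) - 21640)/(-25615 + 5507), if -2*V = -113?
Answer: 59401/40216 ≈ 1.4770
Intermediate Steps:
V = 113/2 (V = -½*(-113) = 113/2 ≈ 56.500)
C(v, F) = 113/2 + F (C(v, F) = F + 113/2 = 113/2 + F)
((C(124, 96) - 1*8213) - 21640)/(-25615 + 5507) = (((113/2 + 96) - 1*8213) - 21640)/(-25615 + 5507) = ((305/2 - 8213) - 21640)/(-20108) = (-16121/2 - 21640)*(-1/20108) = -59401/2*(-1/20108) = 59401/40216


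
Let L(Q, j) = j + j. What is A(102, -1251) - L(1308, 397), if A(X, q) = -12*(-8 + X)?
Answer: -1922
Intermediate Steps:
A(X, q) = 96 - 12*X
L(Q, j) = 2*j
A(102, -1251) - L(1308, 397) = (96 - 12*102) - 2*397 = (96 - 1224) - 1*794 = -1128 - 794 = -1922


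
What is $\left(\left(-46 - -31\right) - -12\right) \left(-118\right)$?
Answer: $354$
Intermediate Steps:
$\left(\left(-46 - -31\right) - -12\right) \left(-118\right) = \left(\left(-46 + 31\right) + 12\right) \left(-118\right) = \left(-15 + 12\right) \left(-118\right) = \left(-3\right) \left(-118\right) = 354$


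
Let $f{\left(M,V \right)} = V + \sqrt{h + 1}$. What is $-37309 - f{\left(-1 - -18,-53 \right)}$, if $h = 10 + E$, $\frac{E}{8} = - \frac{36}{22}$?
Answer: $-37256 - \frac{i \sqrt{253}}{11} \approx -37256.0 - 1.446 i$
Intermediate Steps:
$E = - \frac{144}{11}$ ($E = 8 \left(- \frac{36}{22}\right) = 8 \left(\left(-36\right) \frac{1}{22}\right) = 8 \left(- \frac{18}{11}\right) = - \frac{144}{11} \approx -13.091$)
$h = - \frac{34}{11}$ ($h = 10 - \frac{144}{11} = - \frac{34}{11} \approx -3.0909$)
$f{\left(M,V \right)} = V + \frac{i \sqrt{253}}{11}$ ($f{\left(M,V \right)} = V + \sqrt{- \frac{34}{11} + 1} = V + \sqrt{- \frac{23}{11}} = V + \frac{i \sqrt{253}}{11}$)
$-37309 - f{\left(-1 - -18,-53 \right)} = -37309 - \left(-53 + \frac{i \sqrt{253}}{11}\right) = -37309 + \left(53 - \frac{i \sqrt{253}}{11}\right) = -37256 - \frac{i \sqrt{253}}{11}$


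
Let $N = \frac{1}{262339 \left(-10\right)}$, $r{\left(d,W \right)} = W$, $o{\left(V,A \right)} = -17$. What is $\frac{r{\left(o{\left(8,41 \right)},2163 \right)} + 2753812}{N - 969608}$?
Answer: $- \frac{7229997255250}{2543659931121} \approx -2.8424$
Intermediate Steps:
$N = - \frac{1}{2623390}$ ($N = \frac{1}{-2623390} = - \frac{1}{2623390} \approx -3.8119 \cdot 10^{-7}$)
$\frac{r{\left(o{\left(8,41 \right)},2163 \right)} + 2753812}{N - 969608} = \frac{2163 + 2753812}{- \frac{1}{2623390} - 969608} = \frac{2755975}{- \frac{2543659931121}{2623390}} = 2755975 \left(- \frac{2623390}{2543659931121}\right) = - \frac{7229997255250}{2543659931121}$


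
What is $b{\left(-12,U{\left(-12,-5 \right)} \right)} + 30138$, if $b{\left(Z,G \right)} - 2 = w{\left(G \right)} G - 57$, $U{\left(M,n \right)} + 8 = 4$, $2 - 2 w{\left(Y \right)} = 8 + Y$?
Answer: $30087$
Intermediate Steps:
$w{\left(Y \right)} = -3 - \frac{Y}{2}$ ($w{\left(Y \right)} = 1 - \frac{8 + Y}{2} = 1 - \left(4 + \frac{Y}{2}\right) = -3 - \frac{Y}{2}$)
$U{\left(M,n \right)} = -4$ ($U{\left(M,n \right)} = -8 + 4 = -4$)
$b{\left(Z,G \right)} = -55 + G \left(-3 - \frac{G}{2}\right)$ ($b{\left(Z,G \right)} = 2 + \left(\left(-3 - \frac{G}{2}\right) G - 57\right) = 2 + \left(G \left(-3 - \frac{G}{2}\right) - 57\right) = 2 + \left(-57 + G \left(-3 - \frac{G}{2}\right)\right) = -55 + G \left(-3 - \frac{G}{2}\right)$)
$b{\left(-12,U{\left(-12,-5 \right)} \right)} + 30138 = \left(-55 - - 2 \left(6 - 4\right)\right) + 30138 = \left(-55 - \left(-2\right) 2\right) + 30138 = \left(-55 + 4\right) + 30138 = -51 + 30138 = 30087$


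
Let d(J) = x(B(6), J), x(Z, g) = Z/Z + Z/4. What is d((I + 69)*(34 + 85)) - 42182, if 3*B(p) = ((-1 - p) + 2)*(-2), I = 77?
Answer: -253081/6 ≈ -42180.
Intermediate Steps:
B(p) = -⅔ + 2*p/3 (B(p) = (((-1 - p) + 2)*(-2))/3 = ((1 - p)*(-2))/3 = (-2 + 2*p)/3 = -⅔ + 2*p/3)
x(Z, g) = 1 + Z/4 (x(Z, g) = 1 + Z*(¼) = 1 + Z/4)
d(J) = 11/6 (d(J) = 1 + (-⅔ + (⅔)*6)/4 = 1 + (-⅔ + 4)/4 = 1 + (¼)*(10/3) = 1 + ⅚ = 11/6)
d((I + 69)*(34 + 85)) - 42182 = 11/6 - 42182 = -253081/6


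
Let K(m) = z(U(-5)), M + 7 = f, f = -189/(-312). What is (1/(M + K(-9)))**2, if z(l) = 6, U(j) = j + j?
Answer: 10816/1681 ≈ 6.4343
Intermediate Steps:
f = 63/104 (f = -189*(-1/312) = 63/104 ≈ 0.60577)
M = -665/104 (M = -7 + 63/104 = -665/104 ≈ -6.3942)
U(j) = 2*j
K(m) = 6
(1/(M + K(-9)))**2 = (1/(-665/104 + 6))**2 = (1/(-41/104))**2 = (-104/41)**2 = 10816/1681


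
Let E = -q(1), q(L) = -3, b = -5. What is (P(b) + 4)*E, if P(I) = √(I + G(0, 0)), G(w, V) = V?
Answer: 12 + 3*I*√5 ≈ 12.0 + 6.7082*I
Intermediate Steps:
P(I) = √I (P(I) = √(I + 0) = √I)
E = 3 (E = -1*(-3) = 3)
(P(b) + 4)*E = (√(-5) + 4)*3 = (I*√5 + 4)*3 = (4 + I*√5)*3 = 12 + 3*I*√5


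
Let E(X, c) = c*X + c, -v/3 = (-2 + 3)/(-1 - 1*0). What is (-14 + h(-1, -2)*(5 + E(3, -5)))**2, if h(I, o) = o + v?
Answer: 841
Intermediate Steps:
v = 3 (v = -3*(-2 + 3)/(-1 - 1*0) = -3/(-1 + 0) = -3/(-1) = -3*(-1) = 3)
E(X, c) = c + X*c (E(X, c) = X*c + c = c + X*c)
h(I, o) = 3 + o (h(I, o) = o + 3 = 3 + o)
(-14 + h(-1, -2)*(5 + E(3, -5)))**2 = (-14 + (3 - 2)*(5 - 5*(1 + 3)))**2 = (-14 + 1*(5 - 5*4))**2 = (-14 + 1*(5 - 20))**2 = (-14 + 1*(-15))**2 = (-14 - 15)**2 = (-29)**2 = 841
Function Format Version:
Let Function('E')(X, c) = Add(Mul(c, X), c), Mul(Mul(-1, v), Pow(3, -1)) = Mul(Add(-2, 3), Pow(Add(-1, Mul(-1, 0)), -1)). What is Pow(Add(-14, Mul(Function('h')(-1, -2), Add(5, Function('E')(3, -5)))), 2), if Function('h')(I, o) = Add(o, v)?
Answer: 841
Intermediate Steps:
v = 3 (v = Mul(-3, Mul(Add(-2, 3), Pow(Add(-1, Mul(-1, 0)), -1))) = Mul(-3, Mul(1, Pow(Add(-1, 0), -1))) = Mul(-3, Mul(1, Pow(-1, -1))) = Mul(-3, Mul(1, -1)) = Mul(-3, -1) = 3)
Function('E')(X, c) = Add(c, Mul(X, c)) (Function('E')(X, c) = Add(Mul(X, c), c) = Add(c, Mul(X, c)))
Function('h')(I, o) = Add(3, o) (Function('h')(I, o) = Add(o, 3) = Add(3, o))
Pow(Add(-14, Mul(Function('h')(-1, -2), Add(5, Function('E')(3, -5)))), 2) = Pow(Add(-14, Mul(Add(3, -2), Add(5, Mul(-5, Add(1, 3))))), 2) = Pow(Add(-14, Mul(1, Add(5, Mul(-5, 4)))), 2) = Pow(Add(-14, Mul(1, Add(5, -20))), 2) = Pow(Add(-14, Mul(1, -15)), 2) = Pow(Add(-14, -15), 2) = Pow(-29, 2) = 841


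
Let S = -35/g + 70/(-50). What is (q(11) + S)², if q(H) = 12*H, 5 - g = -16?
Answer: 3740356/225 ≈ 16624.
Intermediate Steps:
g = 21 (g = 5 - 1*(-16) = 5 + 16 = 21)
S = -46/15 (S = -35/21 + 70/(-50) = -35*1/21 + 70*(-1/50) = -5/3 - 7/5 = -46/15 ≈ -3.0667)
(q(11) + S)² = (12*11 - 46/15)² = (132 - 46/15)² = (1934/15)² = 3740356/225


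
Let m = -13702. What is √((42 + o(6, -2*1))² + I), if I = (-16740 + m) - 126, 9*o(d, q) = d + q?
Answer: 2*I*√582521/9 ≈ 169.61*I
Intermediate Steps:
o(d, q) = d/9 + q/9 (o(d, q) = (d + q)/9 = d/9 + q/9)
I = -30568 (I = (-16740 - 13702) - 126 = -30442 - 126 = -30568)
√((42 + o(6, -2*1))² + I) = √((42 + ((⅑)*6 + (-2*1)/9))² - 30568) = √((42 + (⅔ + (⅑)*(-2)))² - 30568) = √((42 + (⅔ - 2/9))² - 30568) = √((42 + 4/9)² - 30568) = √((382/9)² - 30568) = √(145924/81 - 30568) = √(-2330084/81) = 2*I*√582521/9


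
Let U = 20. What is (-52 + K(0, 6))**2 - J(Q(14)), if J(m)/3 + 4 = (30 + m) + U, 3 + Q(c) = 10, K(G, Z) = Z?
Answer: 1957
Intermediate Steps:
Q(c) = 7 (Q(c) = -3 + 10 = 7)
J(m) = 138 + 3*m (J(m) = -12 + 3*((30 + m) + 20) = -12 + 3*(50 + m) = -12 + (150 + 3*m) = 138 + 3*m)
(-52 + K(0, 6))**2 - J(Q(14)) = (-52 + 6)**2 - (138 + 3*7) = (-46)**2 - (138 + 21) = 2116 - 1*159 = 2116 - 159 = 1957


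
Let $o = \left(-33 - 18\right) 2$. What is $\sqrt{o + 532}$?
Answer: $\sqrt{430} \approx 20.736$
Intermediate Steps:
$o = -102$ ($o = \left(-51\right) 2 = -102$)
$\sqrt{o + 532} = \sqrt{-102 + 532} = \sqrt{430}$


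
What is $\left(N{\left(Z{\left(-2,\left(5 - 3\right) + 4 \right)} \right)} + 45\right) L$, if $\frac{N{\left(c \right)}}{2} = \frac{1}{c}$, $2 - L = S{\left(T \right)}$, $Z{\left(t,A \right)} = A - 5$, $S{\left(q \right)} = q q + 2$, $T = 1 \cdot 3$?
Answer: $-423$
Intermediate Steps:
$T = 3$
$S{\left(q \right)} = 2 + q^{2}$ ($S{\left(q \right)} = q^{2} + 2 = 2 + q^{2}$)
$Z{\left(t,A \right)} = -5 + A$
$L = -9$ ($L = 2 - \left(2 + 3^{2}\right) = 2 - \left(2 + 9\right) = 2 - 11 = -9$)
$N{\left(c \right)} = \frac{2}{c}$
$\left(N{\left(Z{\left(-2,\left(5 - 3\right) + 4 \right)} \right)} + 45\right) L = \left(\frac{2}{-5 + \left(\left(5 - 3\right) + 4\right)} + 45\right) \left(-9\right) = \left(\frac{2}{-5 + \left(2 + 4\right)} + 45\right) \left(-9\right) = \left(\frac{2}{-5 + 6} + 45\right) \left(-9\right) = \left(\frac{2}{1} + 45\right) \left(-9\right) = \left(2 \cdot 1 + 45\right) \left(-9\right) = \left(2 + 45\right) \left(-9\right) = 47 \left(-9\right) = -423$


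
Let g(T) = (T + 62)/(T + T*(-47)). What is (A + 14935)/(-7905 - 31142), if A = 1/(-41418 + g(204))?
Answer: -2902369160023/7588135840283 ≈ -0.38249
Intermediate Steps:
g(T) = -(62 + T)/(46*T) (g(T) = (62 + T)/(T - 47*T) = (62 + T)/((-46*T)) = (62 + T)*(-1/(46*T)) = -(62 + T)/(46*T))
A = -4692/194333389 (A = 1/(-41418 + (1/46)*(-62 - 1*204)/204) = 1/(-41418 + (1/46)*(1/204)*(-62 - 204)) = 1/(-41418 + (1/46)*(1/204)*(-266)) = 1/(-41418 - 133/4692) = 1/(-194333389/4692) = -4692/194333389 ≈ -2.4144e-5)
(A + 14935)/(-7905 - 31142) = (-4692/194333389 + 14935)/(-7905 - 31142) = (2902369160023/194333389)/(-39047) = (2902369160023/194333389)*(-1/39047) = -2902369160023/7588135840283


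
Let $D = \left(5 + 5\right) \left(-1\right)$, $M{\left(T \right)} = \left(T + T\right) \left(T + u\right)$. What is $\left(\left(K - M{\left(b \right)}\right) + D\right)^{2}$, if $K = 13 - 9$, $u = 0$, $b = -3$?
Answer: $576$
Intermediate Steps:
$M{\left(T \right)} = 2 T^{2}$ ($M{\left(T \right)} = \left(T + T\right) \left(T + 0\right) = 2 T T = 2 T^{2}$)
$D = -10$ ($D = 10 \left(-1\right) = -10$)
$K = 4$ ($K = 13 - 9 = 4$)
$\left(\left(K - M{\left(b \right)}\right) + D\right)^{2} = \left(\left(4 - 2 \left(-3\right)^{2}\right) - 10\right)^{2} = \left(\left(4 - 2 \cdot 9\right) - 10\right)^{2} = \left(\left(4 - 18\right) - 10\right)^{2} = \left(-14 - 10\right)^{2} = \left(-24\right)^{2} = 576$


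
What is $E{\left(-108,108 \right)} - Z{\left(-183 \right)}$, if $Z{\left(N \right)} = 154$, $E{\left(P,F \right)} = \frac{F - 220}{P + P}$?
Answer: $- \frac{4144}{27} \approx -153.48$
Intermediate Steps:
$E{\left(P,F \right)} = \frac{-220 + F}{2 P}$
$E{\left(-108,108 \right)} - Z{\left(-183 \right)} = \frac{-220 + 108}{2 \left(-108\right)} - 154 = \frac{1}{2} \left(- \frac{1}{108}\right) \left(-112\right) - 154 = \frac{14}{27} - 154 = - \frac{4144}{27}$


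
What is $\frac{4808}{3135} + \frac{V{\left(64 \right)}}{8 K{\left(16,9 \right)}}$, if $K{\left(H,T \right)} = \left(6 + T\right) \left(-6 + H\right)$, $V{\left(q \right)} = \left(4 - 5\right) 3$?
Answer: $\frac{384013}{250800} \approx 1.5312$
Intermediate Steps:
$V{\left(q \right)} = -3$ ($V{\left(q \right)} = \left(-1\right) 3 = -3$)
$K{\left(H,T \right)} = \left(-6 + H\right) \left(6 + T\right)$
$\frac{4808}{3135} + \frac{V{\left(64 \right)}}{8 K{\left(16,9 \right)}} = \frac{4808}{3135} - \frac{3}{8 \left(-36 - 54 + 6 \cdot 16 + 16 \cdot 9\right)} = 4808 \cdot \frac{1}{3135} - \frac{3}{8 \left(-36 - 54 + 96 + 144\right)} = \frac{4808}{3135} - \frac{3}{8 \cdot 150} = \frac{4808}{3135} - \frac{3}{1200} = \frac{4808}{3135} - \frac{1}{400} = \frac{384013}{250800}$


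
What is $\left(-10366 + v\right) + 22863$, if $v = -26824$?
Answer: $-14327$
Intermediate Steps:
$\left(-10366 + v\right) + 22863 = \left(-10366 - 26824\right) + 22863 = -37190 + 22863 = -14327$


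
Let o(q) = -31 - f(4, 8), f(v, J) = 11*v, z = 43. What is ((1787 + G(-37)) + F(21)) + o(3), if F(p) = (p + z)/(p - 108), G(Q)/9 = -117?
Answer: 57269/87 ≈ 658.26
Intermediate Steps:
G(Q) = -1053 (G(Q) = 9*(-117) = -1053)
o(q) = -75 (o(q) = -31 - 11*4 = -31 - 1*44 = -31 - 44 = -75)
F(p) = (43 + p)/(-108 + p) (F(p) = (p + 43)/(p - 108) = (43 + p)/(-108 + p))
((1787 + G(-37)) + F(21)) + o(3) = ((1787 - 1053) + (43 + 21)/(-108 + 21)) - 75 = (734 + 64/(-87)) - 75 = (734 - 1/87*64) - 75 = (734 - 64/87) - 75 = 63794/87 - 75 = 57269/87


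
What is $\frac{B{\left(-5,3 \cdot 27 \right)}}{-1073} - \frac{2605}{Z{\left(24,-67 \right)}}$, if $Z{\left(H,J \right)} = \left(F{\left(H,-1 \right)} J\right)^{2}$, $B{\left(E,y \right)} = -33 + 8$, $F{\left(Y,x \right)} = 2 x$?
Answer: $- \frac{2346265}{19266788} \approx -0.12178$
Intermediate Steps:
$B{\left(E,y \right)} = -25$
$Z{\left(H,J \right)} = 4 J^{2}$ ($Z{\left(H,J \right)} = \left(2 \left(-1\right) J\right)^{2} = \left(- 2 J\right)^{2} = 4 J^{2}$)
$\frac{B{\left(-5,3 \cdot 27 \right)}}{-1073} - \frac{2605}{Z{\left(24,-67 \right)}} = - \frac{25}{-1073} - \frac{2605}{4 \left(-67\right)^{2}} = \left(-25\right) \left(- \frac{1}{1073}\right) - \frac{2605}{4 \cdot 4489} = \frac{25}{1073} - \frac{2605}{17956} = - \frac{2346265}{19266788}$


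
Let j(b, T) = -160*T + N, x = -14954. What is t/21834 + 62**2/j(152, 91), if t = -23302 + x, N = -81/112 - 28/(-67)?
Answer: -267204489640/132533024103 ≈ -2.0161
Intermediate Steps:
N = -2291/7504 (N = -81*1/112 - 28*(-1/67) = -81/112 + 28/67 = -2291/7504 ≈ -0.30530)
t = -38256 (t = -23302 - 14954 = -38256)
j(b, T) = -2291/7504 - 160*T (j(b, T) = -160*T - 2291/7504 = -2291/7504 - 160*T)
t/21834 + 62**2/j(152, 91) = -38256/21834 + 62**2/(-2291/7504 - 160*91) = -38256*1/21834 + 3844/(-2291/7504 - 14560) = -6376/3639 + 3844/(-109260531/7504) = -6376/3639 + 3844*(-7504/109260531) = -6376/3639 - 28845376/109260531 = -267204489640/132533024103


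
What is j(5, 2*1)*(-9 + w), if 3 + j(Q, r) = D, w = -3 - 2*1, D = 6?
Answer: -42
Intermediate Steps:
w = -5 (w = -3 - 2 = -5)
j(Q, r) = 3 (j(Q, r) = -3 + 6 = 3)
j(5, 2*1)*(-9 + w) = 3*(-9 - 5) = 3*(-14) = -42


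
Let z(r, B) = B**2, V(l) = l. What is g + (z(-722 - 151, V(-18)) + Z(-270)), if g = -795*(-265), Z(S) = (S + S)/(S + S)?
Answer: 211000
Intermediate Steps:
Z(S) = 1 (Z(S) = (2*S)/((2*S)) = (2*S)*(1/(2*S)) = 1)
g = 210675
g + (z(-722 - 151, V(-18)) + Z(-270)) = 210675 + ((-18)**2 + 1) = 210675 + (324 + 1) = 210675 + 325 = 211000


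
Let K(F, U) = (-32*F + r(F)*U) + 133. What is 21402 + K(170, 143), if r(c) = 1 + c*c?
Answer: 4148938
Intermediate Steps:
r(c) = 1 + c²
K(F, U) = 133 - 32*F + U*(1 + F²) (K(F, U) = (-32*F + (1 + F²)*U) + 133 = (-32*F + U*(1 + F²)) + 133 = 133 - 32*F + U*(1 + F²))
21402 + K(170, 143) = 21402 + (133 - 32*170 + 143*(1 + 170²)) = 21402 + (133 - 5440 + 143*(1 + 28900)) = 21402 + (133 - 5440 + 143*28901) = 21402 + (133 - 5440 + 4132843) = 21402 + 4127536 = 4148938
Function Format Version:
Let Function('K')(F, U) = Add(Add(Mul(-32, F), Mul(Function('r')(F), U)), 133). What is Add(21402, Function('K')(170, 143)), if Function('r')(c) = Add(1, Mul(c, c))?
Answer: 4148938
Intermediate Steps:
Function('r')(c) = Add(1, Pow(c, 2))
Function('K')(F, U) = Add(133, Mul(-32, F), Mul(U, Add(1, Pow(F, 2)))) (Function('K')(F, U) = Add(Add(Mul(-32, F), Mul(Add(1, Pow(F, 2)), U)), 133) = Add(Add(Mul(-32, F), Mul(U, Add(1, Pow(F, 2)))), 133) = Add(133, Mul(-32, F), Mul(U, Add(1, Pow(F, 2)))))
Add(21402, Function('K')(170, 143)) = Add(21402, Add(133, Mul(-32, 170), Mul(143, Add(1, Pow(170, 2))))) = Add(21402, Add(133, -5440, Mul(143, Add(1, 28900)))) = Add(21402, Add(133, -5440, Mul(143, 28901))) = Add(21402, Add(133, -5440, 4132843)) = Add(21402, 4127536) = 4148938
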